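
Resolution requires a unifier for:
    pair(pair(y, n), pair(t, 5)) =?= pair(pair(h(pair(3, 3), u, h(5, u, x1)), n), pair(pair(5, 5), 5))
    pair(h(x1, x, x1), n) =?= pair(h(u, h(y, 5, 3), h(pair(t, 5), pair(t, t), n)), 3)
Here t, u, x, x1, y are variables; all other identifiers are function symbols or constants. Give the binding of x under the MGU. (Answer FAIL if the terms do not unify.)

Decompose pair/2: pair(y, n) =?= pair(h(pair(3, 3), u, h(5, u, x1)), n),  pair(t, 5) =?= pair(pair(5, 5), 5).
Decompose pair/2: y =?= h(pair(3, 3), u, h(5, u, x1)),  n =?= n.
Bind y := h(pair(3, 3), u, h(5, u, x1)); substituting into the one remaining equation that mentions y gives: pair(h(x1, x, x1), n) =?= pair(h(u, h(h(pair(3, 3), u, h(5, u, x1)), 5, 3), h(pair(t, 5), pair(t, t), n)), 3).
Delete trivial equation n =?= n.
Decompose pair/2: t =?= pair(5, 5),  5 =?= 5.
Bind t := pair(5, 5); substituting into the one remaining equation that mentions t gives: pair(h(x1, x, x1), n) =?= pair(h(u, h(h(pair(3, 3), u, h(5, u, x1)), 5, 3), h(pair(pair(5, 5), 5), pair(pair(5, 5), pair(5, 5)), n)), 3).
Delete trivial equation 5 =?= 5.
Decompose pair/2: h(x1, x, x1) =?= h(u, h(h(pair(3, 3), u, h(5, u, x1)), 5, 3), h(pair(pair(5, 5), 5), pair(pair(5, 5), pair(5, 5)), n)),  n =?= 3.
Decompose h/3: x1 =?= u,  x =?= h(h(pair(3, 3), u, h(5, u, x1)), 5, 3),  x1 =?= h(pair(pair(5, 5), 5), pair(pair(5, 5), pair(5, 5)), n).
Bind x1 := u; substituting into the 2 remaining equations that mention x1 gives: x =?= h(h(pair(3, 3), u, h(5, u, u)), 5, 3),  u =?= h(pair(pair(5, 5), 5), pair(pair(5, 5), pair(5, 5)), n). Substituting into the earlier binding gives y := h(pair(3, 3), u, h(5, u, u)).
Bind x := h(h(pair(3, 3), u, h(5, u, u)), 5, 3); no other remaining equation mentions x.
Bind u := h(pair(pair(5, 5), 5), pair(pair(5, 5), pair(5, 5)), n); no other remaining equation mentions u. Substituting into the earlier bindings gives y := h(pair(3, 3), h(pair(pair(5, 5), 5), pair(pair(5, 5), pair(5, 5)), n), h(5, h(pair(pair(5, 5), 5), pair(pair(5, 5), pair(5, 5)), n), h(pair(pair(5, 5), 5), pair(pair(5, 5), pair(5, 5)), n))), x1 := h(pair(pair(5, 5), 5), pair(pair(5, 5), pair(5, 5)), n), x := h(h(pair(3, 3), h(pair(pair(5, 5), 5), pair(pair(5, 5), pair(5, 5)), n), h(5, h(pair(pair(5, 5), 5), pair(pair(5, 5), pair(5, 5)), n), h(pair(pair(5, 5), 5), pair(pair(5, 5), pair(5, 5)), n))), 5, 3).
Clash: constants n and 3 differ; no unifier exists.

FAIL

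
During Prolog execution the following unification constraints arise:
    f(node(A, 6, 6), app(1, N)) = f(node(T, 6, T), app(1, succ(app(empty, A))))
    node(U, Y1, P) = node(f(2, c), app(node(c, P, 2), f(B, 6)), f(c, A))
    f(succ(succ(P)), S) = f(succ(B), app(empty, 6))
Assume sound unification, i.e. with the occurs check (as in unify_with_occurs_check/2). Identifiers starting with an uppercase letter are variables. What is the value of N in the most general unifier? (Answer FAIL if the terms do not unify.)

Decompose f/2: node(A, 6, 6) = node(T, 6, T),  app(1, N) = app(1, succ(app(empty, A))).
Decompose node/3: A = T,  6 = 6,  6 = T.
Bind A := T; substituting into the 2 remaining equations that mention A gives: app(1, N) = app(1, succ(app(empty, T))),  node(U, Y1, P) = node(f(2, c), app(node(c, P, 2), f(B, 6)), f(c, T)).
Delete trivial equation 6 = 6.
Bind T := 6; substituting into the 2 remaining equations that mention T gives: app(1, N) = app(1, succ(app(empty, 6))),  node(U, Y1, P) = node(f(2, c), app(node(c, P, 2), f(B, 6)), f(c, 6)). Substituting into the earlier binding gives A := 6.
Decompose app/2: 1 = 1,  N = succ(app(empty, 6)).
Delete trivial equation 1 = 1.
Bind N := succ(app(empty, 6)); no other remaining equation mentions N.
Decompose node/3: U = f(2, c),  Y1 = app(node(c, P, 2), f(B, 6)),  P = f(c, 6).
Bind U := f(2, c); no other remaining equation mentions U.
Bind Y1 := app(node(c, P, 2), f(B, 6)); no other remaining equation mentions Y1.
Bind P := f(c, 6); substituting into the remaining equation gives: f(succ(succ(f(c, 6))), S) = f(succ(B), app(empty, 6)). Substituting into the earlier binding gives Y1 := app(node(c, f(c, 6), 2), f(B, 6)).
Decompose f/2: succ(succ(f(c, 6))) = succ(B),  S = app(empty, 6).
Decompose succ/1: succ(f(c, 6)) = B.
Bind B := succ(f(c, 6)); no other remaining equation mentions B. Substituting into the earlier binding gives Y1 := app(node(c, f(c, 6), 2), f(succ(f(c, 6)), 6)).
Bind S := app(empty, 6).
MGU = { A -> 6, T -> 6, N -> succ(app(empty, 6)), U -> f(2, c), Y1 -> app(node(c, f(c, 6), 2), f(succ(f(c, 6)), 6)), P -> f(c, 6), B -> succ(f(c, 6)), S -> app(empty, 6) }, so N -> succ(app(empty, 6)).

succ(app(empty, 6))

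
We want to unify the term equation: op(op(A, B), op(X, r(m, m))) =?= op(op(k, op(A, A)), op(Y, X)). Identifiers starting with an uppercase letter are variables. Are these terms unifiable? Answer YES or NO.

Decompose op/2: op(A, B) =?= op(k, op(A, A)),  op(X, r(m, m)) =?= op(Y, X).
Decompose op/2: A =?= k,  B =?= op(A, A).
Bind A := k; substituting into the one remaining equation that mentions A gives: B =?= op(k, k).
Bind B := op(k, k); no other remaining equation mentions B.
Decompose op/2: X =?= Y,  r(m, m) =?= X.
Bind X := Y; substituting into the remaining equation gives: r(m, m) =?= Y.
Bind Y := r(m, m). Substituting into the earlier binding gives X := r(m, m).
No equations remain and no clash or occurs-check failure arose, so a unifier exists.

YES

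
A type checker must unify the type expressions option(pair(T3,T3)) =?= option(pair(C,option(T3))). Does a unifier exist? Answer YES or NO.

NO

Decompose option/1: pair(T3,T3) =?= pair(C,option(T3)).
Decompose pair/2: T3 =?= C,  T3 =?= option(T3).
Bind T3 := C; substituting into the remaining equation gives: C =?= option(C).
Occurs check fails: C occurs in option(C); the equation C =?= option(C) has no finite solution.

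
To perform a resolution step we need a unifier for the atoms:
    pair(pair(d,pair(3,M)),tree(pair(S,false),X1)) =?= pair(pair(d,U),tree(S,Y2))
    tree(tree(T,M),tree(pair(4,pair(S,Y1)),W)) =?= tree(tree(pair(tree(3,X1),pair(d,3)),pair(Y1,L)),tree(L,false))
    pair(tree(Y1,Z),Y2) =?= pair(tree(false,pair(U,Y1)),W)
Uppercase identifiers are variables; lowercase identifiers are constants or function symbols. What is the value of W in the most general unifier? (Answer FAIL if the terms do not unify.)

FAIL

Decompose pair/2: pair(d,pair(3,M)) =?= pair(d,U),  tree(pair(S,false),X1) =?= tree(S,Y2).
Decompose pair/2: d =?= d,  pair(3,M) =?= U.
Delete trivial equation d =?= d.
Bind U := pair(3,M); substituting into the one remaining equation that mentions U gives: pair(tree(Y1,Z),Y2) =?= pair(tree(false,pair(pair(3,M),Y1)),W).
Decompose tree/2: pair(S,false) =?= S,  X1 =?= Y2.
Occurs check fails: S occurs in pair(S,false); the equation S =?= pair(S,false) has no finite solution.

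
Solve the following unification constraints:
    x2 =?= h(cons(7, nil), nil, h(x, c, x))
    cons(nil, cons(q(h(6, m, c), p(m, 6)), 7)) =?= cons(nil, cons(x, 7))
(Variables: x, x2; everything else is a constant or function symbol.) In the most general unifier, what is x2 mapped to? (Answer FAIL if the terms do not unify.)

h(cons(7, nil), nil, h(q(h(6, m, c), p(m, 6)), c, q(h(6, m, c), p(m, 6))))

Bind x2 := h(cons(7, nil), nil, h(x, c, x)); no other remaining equation mentions x2.
Decompose cons/2: nil =?= nil,  cons(q(h(6, m, c), p(m, 6)), 7) =?= cons(x, 7).
Delete trivial equation nil =?= nil.
Decompose cons/2: q(h(6, m, c), p(m, 6)) =?= x,  7 =?= 7.
Bind x := q(h(6, m, c), p(m, 6)); no other remaining equation mentions x. Substituting into the earlier binding gives x2 := h(cons(7, nil), nil, h(q(h(6, m, c), p(m, 6)), c, q(h(6, m, c), p(m, 6)))).
Delete trivial equation 7 =?= 7.
MGU = { x2 -> h(cons(7, nil), nil, h(q(h(6, m, c), p(m, 6)), c, q(h(6, m, c), p(m, 6)))), x -> q(h(6, m, c), p(m, 6)) }, so x2 -> h(cons(7, nil), nil, h(q(h(6, m, c), p(m, 6)), c, q(h(6, m, c), p(m, 6)))).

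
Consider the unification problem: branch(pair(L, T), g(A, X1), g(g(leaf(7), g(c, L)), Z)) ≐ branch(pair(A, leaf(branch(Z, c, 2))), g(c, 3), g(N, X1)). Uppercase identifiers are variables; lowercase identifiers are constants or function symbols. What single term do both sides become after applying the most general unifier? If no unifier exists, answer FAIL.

branch(pair(c, leaf(branch(3, c, 2))), g(c, 3), g(g(leaf(7), g(c, c)), 3))

Decompose branch/3: pair(L, T) ≐ pair(A, leaf(branch(Z, c, 2))),  g(A, X1) ≐ g(c, 3),  g(g(leaf(7), g(c, L)), Z) ≐ g(N, X1).
Decompose pair/2: L ≐ A,  T ≐ leaf(branch(Z, c, 2)).
Bind L := A; substituting into the one remaining equation that mentions L gives: g(g(leaf(7), g(c, A)), Z) ≐ g(N, X1).
Bind T := leaf(branch(Z, c, 2)); no other remaining equation mentions T.
Decompose g/2: A ≐ c,  X1 ≐ 3.
Bind A := c; substituting into the one remaining equation that mentions A gives: g(g(leaf(7), g(c, c)), Z) ≐ g(N, X1). Substituting into the earlier binding gives L := c.
Bind X1 := 3; substituting into the remaining equation gives: g(g(leaf(7), g(c, c)), Z) ≐ g(N, 3).
Decompose g/2: g(leaf(7), g(c, c)) ≐ N,  Z ≐ 3.
Bind N := g(leaf(7), g(c, c)); no other remaining equation mentions N.
Bind Z := 3. Substituting into the earlier binding gives T := leaf(branch(3, c, 2)).
Applying the MGU to either side gives branch(pair(c, leaf(branch(3, c, 2))), g(c, 3), g(g(leaf(7), g(c, c)), 3)).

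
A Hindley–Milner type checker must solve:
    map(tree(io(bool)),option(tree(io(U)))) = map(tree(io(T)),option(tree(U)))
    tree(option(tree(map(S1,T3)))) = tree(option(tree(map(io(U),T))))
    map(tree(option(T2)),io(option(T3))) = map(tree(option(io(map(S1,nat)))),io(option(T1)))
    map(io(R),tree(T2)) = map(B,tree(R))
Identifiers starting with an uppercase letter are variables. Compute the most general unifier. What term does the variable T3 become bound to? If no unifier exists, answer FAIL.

FAIL

Decompose map/2: tree(io(bool)) = tree(io(T)),  option(tree(io(U))) = option(tree(U)).
Decompose tree/1: io(bool) = io(T).
Decompose io/1: bool = T.
Bind T := bool; substituting into the one remaining equation that mentions T gives: tree(option(tree(map(S1,T3)))) = tree(option(tree(map(io(U),bool)))).
Decompose option/1: tree(io(U)) = tree(U).
Decompose tree/1: io(U) = U.
Occurs check fails: U occurs in io(U); the equation U = io(U) has no finite solution.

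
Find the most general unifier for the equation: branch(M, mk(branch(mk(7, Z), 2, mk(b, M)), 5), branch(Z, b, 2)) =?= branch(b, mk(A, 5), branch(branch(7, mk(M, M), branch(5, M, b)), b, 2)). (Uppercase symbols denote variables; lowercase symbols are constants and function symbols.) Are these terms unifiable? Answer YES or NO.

YES

Decompose branch/3: M =?= b,  mk(branch(mk(7, Z), 2, mk(b, M)), 5) =?= mk(A, 5),  branch(Z, b, 2) =?= branch(branch(7, mk(M, M), branch(5, M, b)), b, 2).
Bind M := b; substituting into the remaining equations gives: mk(branch(mk(7, Z), 2, mk(b, b)), 5) =?= mk(A, 5),  branch(Z, b, 2) =?= branch(branch(7, mk(b, b), branch(5, b, b)), b, 2).
Decompose mk/2: branch(mk(7, Z), 2, mk(b, b)) =?= A,  5 =?= 5.
Bind A := branch(mk(7, Z), 2, mk(b, b)); no other remaining equation mentions A.
Delete trivial equation 5 =?= 5.
Decompose branch/3: Z =?= branch(7, mk(b, b), branch(5, b, b)),  b =?= b,  2 =?= 2.
Bind Z := branch(7, mk(b, b), branch(5, b, b)); no other remaining equation mentions Z. Substituting into the earlier binding gives A := branch(mk(7, branch(7, mk(b, b), branch(5, b, b))), 2, mk(b, b)).
Delete trivial equation b =?= b.
Delete trivial equation 2 =?= 2.
No equations remain and no clash or occurs-check failure arose, so a unifier exists.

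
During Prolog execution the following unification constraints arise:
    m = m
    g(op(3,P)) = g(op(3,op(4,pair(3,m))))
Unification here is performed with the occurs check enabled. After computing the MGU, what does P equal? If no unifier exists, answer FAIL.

Delete trivial equation m = m.
Decompose g/1: op(3,P) = op(3,op(4,pair(3,m))).
Decompose op/2: 3 = 3,  P = op(4,pair(3,m)).
Delete trivial equation 3 = 3.
Bind P := op(4,pair(3,m)).
MGU = { P ↦ op(4,pair(3,m)) }, so P ↦ op(4,pair(3,m)).

op(4,pair(3,m))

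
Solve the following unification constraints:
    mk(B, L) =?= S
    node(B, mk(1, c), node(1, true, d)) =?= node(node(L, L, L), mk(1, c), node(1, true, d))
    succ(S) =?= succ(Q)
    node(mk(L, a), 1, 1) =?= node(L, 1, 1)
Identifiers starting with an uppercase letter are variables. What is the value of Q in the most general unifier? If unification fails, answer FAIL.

Bind S := mk(B, L); substituting into the one remaining equation that mentions S gives: succ(mk(B, L)) =?= succ(Q).
Decompose node/3: B =?= node(L, L, L),  mk(1, c) =?= mk(1, c),  node(1, true, d) =?= node(1, true, d).
Bind B := node(L, L, L); substituting into the one remaining equation that mentions B gives: succ(mk(node(L, L, L), L)) =?= succ(Q). Substituting into the earlier binding gives S := mk(node(L, L, L), L).
Delete trivial equation mk(1, c) =?= mk(1, c).
Delete trivial equation node(1, true, d) =?= node(1, true, d).
Decompose succ/1: mk(node(L, L, L), L) =?= Q.
Bind Q := mk(node(L, L, L), L); no other remaining equation mentions Q.
Decompose node/3: mk(L, a) =?= L,  1 =?= 1,  1 =?= 1.
Occurs check fails: L occurs in mk(L, a); the equation L =?= mk(L, a) has no finite solution.

FAIL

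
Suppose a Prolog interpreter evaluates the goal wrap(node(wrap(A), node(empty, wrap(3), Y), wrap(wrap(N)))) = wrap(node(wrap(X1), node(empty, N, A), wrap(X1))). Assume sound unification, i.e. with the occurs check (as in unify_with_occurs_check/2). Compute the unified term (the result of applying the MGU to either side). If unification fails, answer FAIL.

wrap(node(wrap(wrap(wrap(3))), node(empty, wrap(3), wrap(wrap(3))), wrap(wrap(wrap(3)))))

Decompose wrap/1: node(wrap(A), node(empty, wrap(3), Y), wrap(wrap(N))) = node(wrap(X1), node(empty, N, A), wrap(X1)).
Decompose node/3: wrap(A) = wrap(X1),  node(empty, wrap(3), Y) = node(empty, N, A),  wrap(wrap(N)) = wrap(X1).
Decompose wrap/1: A = X1.
Bind A := X1; substituting into the one remaining equation that mentions A gives: node(empty, wrap(3), Y) = node(empty, N, X1).
Decompose node/3: empty = empty,  wrap(3) = N,  Y = X1.
Delete trivial equation empty = empty.
Bind N := wrap(3); substituting into the one remaining equation that mentions N gives: wrap(wrap(wrap(3))) = wrap(X1).
Bind Y := X1; no other remaining equation mentions Y.
Decompose wrap/1: wrap(wrap(3)) = X1.
Bind X1 := wrap(wrap(3)). Substituting into the earlier bindings gives A := wrap(wrap(3)), Y := wrap(wrap(3)).
Applying the MGU to either side gives wrap(node(wrap(wrap(wrap(3))), node(empty, wrap(3), wrap(wrap(3))), wrap(wrap(wrap(3))))).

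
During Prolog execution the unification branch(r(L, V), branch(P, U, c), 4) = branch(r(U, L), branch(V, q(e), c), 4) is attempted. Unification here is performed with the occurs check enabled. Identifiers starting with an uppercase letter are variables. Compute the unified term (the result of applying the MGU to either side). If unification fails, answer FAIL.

branch(r(q(e), q(e)), branch(q(e), q(e), c), 4)

Decompose branch/3: r(L, V) = r(U, L),  branch(P, U, c) = branch(V, q(e), c),  4 = 4.
Decompose r/2: L = U,  V = L.
Bind L := U; substituting into the one remaining equation that mentions L gives: V = U.
Bind V := U; substituting into the one remaining equation that mentions V gives: branch(P, U, c) = branch(U, q(e), c).
Decompose branch/3: P = U,  U = q(e),  c = c.
Bind P := U; no other remaining equation mentions P.
Bind U := q(e); no other remaining equation mentions U. Substituting into the earlier bindings gives L := q(e), V := q(e), P := q(e).
Delete trivial equation c = c.
Delete trivial equation 4 = 4.
Applying the MGU to either side gives branch(r(q(e), q(e)), branch(q(e), q(e), c), 4).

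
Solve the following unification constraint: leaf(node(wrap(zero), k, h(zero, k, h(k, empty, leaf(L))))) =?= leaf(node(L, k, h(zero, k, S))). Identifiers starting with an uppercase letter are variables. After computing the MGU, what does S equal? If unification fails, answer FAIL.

h(k, empty, leaf(wrap(zero)))

Decompose leaf/1: node(wrap(zero), k, h(zero, k, h(k, empty, leaf(L)))) =?= node(L, k, h(zero, k, S)).
Decompose node/3: wrap(zero) =?= L,  k =?= k,  h(zero, k, h(k, empty, leaf(L))) =?= h(zero, k, S).
Bind L := wrap(zero); substituting into the one remaining equation that mentions L gives: h(zero, k, h(k, empty, leaf(wrap(zero)))) =?= h(zero, k, S).
Delete trivial equation k =?= k.
Decompose h/3: zero =?= zero,  k =?= k,  h(k, empty, leaf(wrap(zero))) =?= S.
Delete trivial equation zero =?= zero.
Delete trivial equation k =?= k.
Bind S := h(k, empty, leaf(wrap(zero))).
MGU = { L ↦ wrap(zero), S ↦ h(k, empty, leaf(wrap(zero))) }, so S ↦ h(k, empty, leaf(wrap(zero))).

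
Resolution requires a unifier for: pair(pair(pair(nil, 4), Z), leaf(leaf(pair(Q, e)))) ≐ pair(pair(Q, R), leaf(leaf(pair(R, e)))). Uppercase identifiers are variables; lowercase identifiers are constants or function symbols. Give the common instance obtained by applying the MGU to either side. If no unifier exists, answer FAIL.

pair(pair(pair(nil, 4), pair(nil, 4)), leaf(leaf(pair(pair(nil, 4), e))))

Decompose pair/2: pair(pair(nil, 4), Z) ≐ pair(Q, R),  leaf(leaf(pair(Q, e))) ≐ leaf(leaf(pair(R, e))).
Decompose pair/2: pair(nil, 4) ≐ Q,  Z ≐ R.
Bind Q := pair(nil, 4); substituting into the one remaining equation that mentions Q gives: leaf(leaf(pair(pair(nil, 4), e))) ≐ leaf(leaf(pair(R, e))).
Bind Z := R; no other remaining equation mentions Z.
Decompose leaf/1: leaf(pair(pair(nil, 4), e)) ≐ leaf(pair(R, e)).
Decompose leaf/1: pair(pair(nil, 4), e) ≐ pair(R, e).
Decompose pair/2: pair(nil, 4) ≐ R,  e ≐ e.
Bind R := pair(nil, 4); no other remaining equation mentions R. Substituting into the earlier binding gives Z := pair(nil, 4).
Delete trivial equation e ≐ e.
Applying the MGU to either side gives pair(pair(pair(nil, 4), pair(nil, 4)), leaf(leaf(pair(pair(nil, 4), e)))).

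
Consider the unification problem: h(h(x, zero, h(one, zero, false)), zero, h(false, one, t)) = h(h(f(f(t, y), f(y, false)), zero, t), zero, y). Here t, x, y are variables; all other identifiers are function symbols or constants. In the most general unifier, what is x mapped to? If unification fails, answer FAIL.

Decompose h/3: h(x, zero, h(one, zero, false)) = h(f(f(t, y), f(y, false)), zero, t),  zero = zero,  h(false, one, t) = y.
Decompose h/3: x = f(f(t, y), f(y, false)),  zero = zero,  h(one, zero, false) = t.
Bind x := f(f(t, y), f(y, false)); no other remaining equation mentions x.
Delete trivial equation zero = zero.
Bind t := h(one, zero, false); substituting into the one remaining equation that mentions t gives: h(false, one, h(one, zero, false)) = y. Substituting into the earlier binding gives x := f(f(h(one, zero, false), y), f(y, false)).
Delete trivial equation zero = zero.
Bind y := h(false, one, h(one, zero, false)). Substituting into the earlier binding gives x := f(f(h(one, zero, false), h(false, one, h(one, zero, false))), f(h(false, one, h(one, zero, false)), false)).
MGU = { x -> f(f(h(one, zero, false), h(false, one, h(one, zero, false))), f(h(false, one, h(one, zero, false)), false)), t -> h(one, zero, false), y -> h(false, one, h(one, zero, false)) }, so x -> f(f(h(one, zero, false), h(false, one, h(one, zero, false))), f(h(false, one, h(one, zero, false)), false)).

f(f(h(one, zero, false), h(false, one, h(one, zero, false))), f(h(false, one, h(one, zero, false)), false))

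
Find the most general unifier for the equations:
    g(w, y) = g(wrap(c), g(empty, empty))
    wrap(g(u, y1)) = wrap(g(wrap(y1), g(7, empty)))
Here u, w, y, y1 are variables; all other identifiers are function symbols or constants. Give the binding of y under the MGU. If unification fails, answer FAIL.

Decompose g/2: w = wrap(c),  y = g(empty, empty).
Bind w := wrap(c); no other remaining equation mentions w.
Bind y := g(empty, empty); no other remaining equation mentions y.
Decompose wrap/1: g(u, y1) = g(wrap(y1), g(7, empty)).
Decompose g/2: u = wrap(y1),  y1 = g(7, empty).
Bind u := wrap(y1); no other remaining equation mentions u.
Bind y1 := g(7, empty). Substituting into the earlier binding gives u := wrap(g(7, empty)).
MGU = { w -> wrap(c), y -> g(empty, empty), u -> wrap(g(7, empty)), y1 -> g(7, empty) }, so y -> g(empty, empty).

g(empty, empty)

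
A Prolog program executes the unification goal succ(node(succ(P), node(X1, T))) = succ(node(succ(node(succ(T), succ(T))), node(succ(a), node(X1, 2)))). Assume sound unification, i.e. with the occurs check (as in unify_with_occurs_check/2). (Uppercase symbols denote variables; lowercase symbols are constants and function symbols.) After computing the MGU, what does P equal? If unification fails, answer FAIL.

Decompose succ/1: node(succ(P), node(X1, T)) = node(succ(node(succ(T), succ(T))), node(succ(a), node(X1, 2))).
Decompose node/2: succ(P) = succ(node(succ(T), succ(T))),  node(X1, T) = node(succ(a), node(X1, 2)).
Decompose succ/1: P = node(succ(T), succ(T)).
Bind P := node(succ(T), succ(T)); no other remaining equation mentions P.
Decompose node/2: X1 = succ(a),  T = node(X1, 2).
Bind X1 := succ(a); substituting into the remaining equation gives: T = node(succ(a), 2).
Bind T := node(succ(a), 2). Substituting into the earlier binding gives P := node(succ(node(succ(a), 2)), succ(node(succ(a), 2))).
MGU = { P -> node(succ(node(succ(a), 2)), succ(node(succ(a), 2))), X1 -> succ(a), T -> node(succ(a), 2) }, so P -> node(succ(node(succ(a), 2)), succ(node(succ(a), 2))).

node(succ(node(succ(a), 2)), succ(node(succ(a), 2)))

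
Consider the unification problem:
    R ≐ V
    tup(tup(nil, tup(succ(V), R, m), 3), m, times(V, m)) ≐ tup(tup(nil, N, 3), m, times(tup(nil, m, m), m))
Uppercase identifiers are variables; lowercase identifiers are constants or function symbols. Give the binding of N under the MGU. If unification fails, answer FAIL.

Bind R := V; substituting into the remaining equation gives: tup(tup(nil, tup(succ(V), V, m), 3), m, times(V, m)) ≐ tup(tup(nil, N, 3), m, times(tup(nil, m, m), m)).
Decompose tup/3: tup(nil, tup(succ(V), V, m), 3) ≐ tup(nil, N, 3),  m ≐ m,  times(V, m) ≐ times(tup(nil, m, m), m).
Decompose tup/3: nil ≐ nil,  tup(succ(V), V, m) ≐ N,  3 ≐ 3.
Delete trivial equation nil ≐ nil.
Bind N := tup(succ(V), V, m); no other remaining equation mentions N.
Delete trivial equation 3 ≐ 3.
Delete trivial equation m ≐ m.
Decompose times/2: V ≐ tup(nil, m, m),  m ≐ m.
Bind V := tup(nil, m, m); no other remaining equation mentions V. Substituting into the earlier bindings gives R := tup(nil, m, m), N := tup(succ(tup(nil, m, m)), tup(nil, m, m), m).
Delete trivial equation m ≐ m.
MGU = { R ↦ tup(nil, m, m), N ↦ tup(succ(tup(nil, m, m)), tup(nil, m, m), m), V ↦ tup(nil, m, m) }, so N ↦ tup(succ(tup(nil, m, m)), tup(nil, m, m), m).

tup(succ(tup(nil, m, m)), tup(nil, m, m), m)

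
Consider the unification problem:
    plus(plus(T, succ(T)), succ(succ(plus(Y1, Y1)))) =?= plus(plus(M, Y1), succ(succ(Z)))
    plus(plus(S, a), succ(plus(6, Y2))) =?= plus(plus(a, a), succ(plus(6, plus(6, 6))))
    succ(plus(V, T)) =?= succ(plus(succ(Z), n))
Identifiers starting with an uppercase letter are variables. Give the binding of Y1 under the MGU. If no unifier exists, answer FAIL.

Decompose plus/2: plus(T, succ(T)) =?= plus(M, Y1),  succ(succ(plus(Y1, Y1))) =?= succ(succ(Z)).
Decompose plus/2: T =?= M,  succ(T) =?= Y1.
Bind T := M; substituting into the 2 remaining equations that mention T gives: succ(M) =?= Y1,  succ(plus(V, M)) =?= succ(plus(succ(Z), n)).
Bind Y1 := succ(M); substituting into the one remaining equation that mentions Y1 gives: succ(succ(plus(succ(M), succ(M)))) =?= succ(succ(Z)).
Decompose succ/1: succ(plus(succ(M), succ(M))) =?= succ(Z).
Decompose succ/1: plus(succ(M), succ(M)) =?= Z.
Bind Z := plus(succ(M), succ(M)); substituting into the one remaining equation that mentions Z gives: succ(plus(V, M)) =?= succ(plus(succ(plus(succ(M), succ(M))), n)).
Decompose plus/2: plus(S, a) =?= plus(a, a),  succ(plus(6, Y2)) =?= succ(plus(6, plus(6, 6))).
Decompose plus/2: S =?= a,  a =?= a.
Bind S := a; no other remaining equation mentions S.
Delete trivial equation a =?= a.
Decompose succ/1: plus(6, Y2) =?= plus(6, plus(6, 6)).
Decompose plus/2: 6 =?= 6,  Y2 =?= plus(6, 6).
Delete trivial equation 6 =?= 6.
Bind Y2 := plus(6, 6); no other remaining equation mentions Y2.
Decompose succ/1: plus(V, M) =?= plus(succ(plus(succ(M), succ(M))), n).
Decompose plus/2: V =?= succ(plus(succ(M), succ(M))),  M =?= n.
Bind V := succ(plus(succ(M), succ(M))); no other remaining equation mentions V.
Bind M := n. Substituting into the earlier bindings gives T := n, Y1 := succ(n), Z := plus(succ(n), succ(n)), V := succ(plus(succ(n), succ(n))).
MGU = { T ↦ n, Y1 ↦ succ(n), Z ↦ plus(succ(n), succ(n)), S ↦ a, Y2 ↦ plus(6, 6), V ↦ succ(plus(succ(n), succ(n))), M ↦ n }, so Y1 ↦ succ(n).

succ(n)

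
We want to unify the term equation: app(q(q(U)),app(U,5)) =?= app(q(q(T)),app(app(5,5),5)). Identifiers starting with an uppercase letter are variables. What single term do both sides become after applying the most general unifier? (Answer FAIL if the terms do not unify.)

Decompose app/2: q(q(U)) =?= q(q(T)),  app(U,5) =?= app(app(5,5),5).
Decompose q/1: q(U) =?= q(T).
Decompose q/1: U =?= T.
Bind U := T; substituting into the remaining equation gives: app(T,5) =?= app(app(5,5),5).
Decompose app/2: T =?= app(5,5),  5 =?= 5.
Bind T := app(5,5); no other remaining equation mentions T. Substituting into the earlier binding gives U := app(5,5).
Delete trivial equation 5 =?= 5.
Applying the MGU to either side gives app(q(q(app(5,5))),app(app(5,5),5)).

app(q(q(app(5,5))),app(app(5,5),5))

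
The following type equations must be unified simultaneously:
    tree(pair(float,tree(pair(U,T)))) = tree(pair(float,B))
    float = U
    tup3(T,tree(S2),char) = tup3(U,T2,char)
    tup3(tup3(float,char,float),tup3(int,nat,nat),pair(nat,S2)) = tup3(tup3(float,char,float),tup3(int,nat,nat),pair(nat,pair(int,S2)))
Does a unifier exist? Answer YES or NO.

NO

Decompose tree/1: pair(float,tree(pair(U,T))) = pair(float,B).
Decompose pair/2: float = float,  tree(pair(U,T)) = B.
Delete trivial equation float = float.
Bind B := tree(pair(U,T)); no other remaining equation mentions B.
Bind U := float; substituting into the one remaining equation that mentions U gives: tup3(T,tree(S2),char) = tup3(float,T2,char). Substituting into the earlier binding gives B := tree(pair(float,T)).
Decompose tup3/3: T = float,  tree(S2) = T2,  char = char.
Bind T := float; no other remaining equation mentions T. Substituting into the earlier binding gives B := tree(pair(float,float)).
Bind T2 := tree(S2); no other remaining equation mentions T2.
Delete trivial equation char = char.
Decompose tup3/3: tup3(float,char,float) = tup3(float,char,float),  tup3(int,nat,nat) = tup3(int,nat,nat),  pair(nat,S2) = pair(nat,pair(int,S2)).
Delete trivial equation tup3(float,char,float) = tup3(float,char,float).
Delete trivial equation tup3(int,nat,nat) = tup3(int,nat,nat).
Decompose pair/2: nat = nat,  S2 = pair(int,S2).
Delete trivial equation nat = nat.
Occurs check fails: S2 occurs in pair(int,S2); the equation S2 = pair(int,S2) has no finite solution.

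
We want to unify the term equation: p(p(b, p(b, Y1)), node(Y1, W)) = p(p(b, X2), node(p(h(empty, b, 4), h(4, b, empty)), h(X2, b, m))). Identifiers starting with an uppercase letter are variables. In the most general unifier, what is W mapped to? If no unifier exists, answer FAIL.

Decompose p/2: p(b, p(b, Y1)) = p(b, X2),  node(Y1, W) = node(p(h(empty, b, 4), h(4, b, empty)), h(X2, b, m)).
Decompose p/2: b = b,  p(b, Y1) = X2.
Delete trivial equation b = b.
Bind X2 := p(b, Y1); substituting into the remaining equation gives: node(Y1, W) = node(p(h(empty, b, 4), h(4, b, empty)), h(p(b, Y1), b, m)).
Decompose node/2: Y1 = p(h(empty, b, 4), h(4, b, empty)),  W = h(p(b, Y1), b, m).
Bind Y1 := p(h(empty, b, 4), h(4, b, empty)); substituting into the remaining equation gives: W = h(p(b, p(h(empty, b, 4), h(4, b, empty))), b, m). Substituting into the earlier binding gives X2 := p(b, p(h(empty, b, 4), h(4, b, empty))).
Bind W := h(p(b, p(h(empty, b, 4), h(4, b, empty))), b, m).
MGU = { X2 -> p(b, p(h(empty, b, 4), h(4, b, empty))), Y1 -> p(h(empty, b, 4), h(4, b, empty)), W -> h(p(b, p(h(empty, b, 4), h(4, b, empty))), b, m) }, so W -> h(p(b, p(h(empty, b, 4), h(4, b, empty))), b, m).

h(p(b, p(h(empty, b, 4), h(4, b, empty))), b, m)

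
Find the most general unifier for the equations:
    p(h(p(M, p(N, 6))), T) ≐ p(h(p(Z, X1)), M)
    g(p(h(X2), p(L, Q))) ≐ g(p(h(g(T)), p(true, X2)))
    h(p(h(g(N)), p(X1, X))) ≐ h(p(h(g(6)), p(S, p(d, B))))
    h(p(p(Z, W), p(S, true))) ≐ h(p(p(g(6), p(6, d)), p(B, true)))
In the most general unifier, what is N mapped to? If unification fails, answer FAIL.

6

Decompose p/2: h(p(M, p(N, 6))) ≐ h(p(Z, X1)),  T ≐ M.
Decompose h/1: p(M, p(N, 6)) ≐ p(Z, X1).
Decompose p/2: M ≐ Z,  p(N, 6) ≐ X1.
Bind M := Z; substituting into the one remaining equation that mentions M gives: T ≐ Z.
Bind X1 := p(N, 6); substituting into the one remaining equation that mentions X1 gives: h(p(h(g(N)), p(p(N, 6), X))) ≐ h(p(h(g(6)), p(S, p(d, B)))).
Bind T := Z; substituting into the one remaining equation that mentions T gives: g(p(h(X2), p(L, Q))) ≐ g(p(h(g(Z)), p(true, X2))).
Decompose g/1: p(h(X2), p(L, Q)) ≐ p(h(g(Z)), p(true, X2)).
Decompose p/2: h(X2) ≐ h(g(Z)),  p(L, Q) ≐ p(true, X2).
Decompose h/1: X2 ≐ g(Z).
Bind X2 := g(Z); substituting into the one remaining equation that mentions X2 gives: p(L, Q) ≐ p(true, g(Z)).
Decompose p/2: L ≐ true,  Q ≐ g(Z).
Bind L := true; no other remaining equation mentions L.
Bind Q := g(Z); no other remaining equation mentions Q.
Decompose h/1: p(h(g(N)), p(p(N, 6), X)) ≐ p(h(g(6)), p(S, p(d, B))).
Decompose p/2: h(g(N)) ≐ h(g(6)),  p(p(N, 6), X) ≐ p(S, p(d, B)).
Decompose h/1: g(N) ≐ g(6).
Decompose g/1: N ≐ 6.
Bind N := 6; substituting into the one remaining equation that mentions N gives: p(p(6, 6), X) ≐ p(S, p(d, B)). Substituting into the earlier binding gives X1 := p(6, 6).
Decompose p/2: p(6, 6) ≐ S,  X ≐ p(d, B).
Bind S := p(6, 6); substituting into the one remaining equation that mentions S gives: h(p(p(Z, W), p(p(6, 6), true))) ≐ h(p(p(g(6), p(6, d)), p(B, true))).
Bind X := p(d, B); no other remaining equation mentions X.
Decompose h/1: p(p(Z, W), p(p(6, 6), true)) ≐ p(p(g(6), p(6, d)), p(B, true)).
Decompose p/2: p(Z, W) ≐ p(g(6), p(6, d)),  p(p(6, 6), true) ≐ p(B, true).
Decompose p/2: Z ≐ g(6),  W ≐ p(6, d).
Bind Z := g(6); no other remaining equation mentions Z. Substituting into the earlier bindings gives M := g(6), T := g(6), X2 := g(g(6)), Q := g(g(6)).
Bind W := p(6, d); no other remaining equation mentions W.
Decompose p/2: p(6, 6) ≐ B,  true ≐ true.
Bind B := p(6, 6); no other remaining equation mentions B. Substituting into the earlier binding gives X := p(d, p(6, 6)).
Delete trivial equation true ≐ true.
MGU = { M ↦ g(6), X1 ↦ p(6, 6), T ↦ g(6), X2 ↦ g(g(6)), L ↦ true, Q ↦ g(g(6)), N ↦ 6, S ↦ p(6, 6), X ↦ p(d, p(6, 6)), Z ↦ g(6), W ↦ p(6, d), B ↦ p(6, 6) }, so N ↦ 6.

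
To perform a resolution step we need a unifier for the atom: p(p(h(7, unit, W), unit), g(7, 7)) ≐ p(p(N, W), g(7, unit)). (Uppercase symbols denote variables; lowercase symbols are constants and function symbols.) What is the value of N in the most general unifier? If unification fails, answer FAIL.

FAIL

Decompose p/2: p(h(7, unit, W), unit) ≐ p(N, W),  g(7, 7) ≐ g(7, unit).
Decompose p/2: h(7, unit, W) ≐ N,  unit ≐ W.
Bind N := h(7, unit, W); no other remaining equation mentions N.
Bind W := unit; no other remaining equation mentions W. Substituting into the earlier binding gives N := h(7, unit, unit).
Decompose g/2: 7 ≐ 7,  7 ≐ unit.
Delete trivial equation 7 ≐ 7.
Clash: constants 7 and unit differ; no unifier exists.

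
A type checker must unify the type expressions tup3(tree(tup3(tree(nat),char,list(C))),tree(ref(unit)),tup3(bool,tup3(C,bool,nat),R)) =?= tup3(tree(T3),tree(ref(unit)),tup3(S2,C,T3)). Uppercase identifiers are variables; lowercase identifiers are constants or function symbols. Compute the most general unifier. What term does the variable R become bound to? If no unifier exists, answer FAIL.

Decompose tup3/3: tree(tup3(tree(nat),char,list(C))) =?= tree(T3),  tree(ref(unit)) =?= tree(ref(unit)),  tup3(bool,tup3(C,bool,nat),R) =?= tup3(S2,C,T3).
Decompose tree/1: tup3(tree(nat),char,list(C)) =?= T3.
Bind T3 := tup3(tree(nat),char,list(C)); substituting into the one remaining equation that mentions T3 gives: tup3(bool,tup3(C,bool,nat),R) =?= tup3(S2,C,tup3(tree(nat),char,list(C))).
Delete trivial equation tree(ref(unit)) =?= tree(ref(unit)).
Decompose tup3/3: bool =?= S2,  tup3(C,bool,nat) =?= C,  R =?= tup3(tree(nat),char,list(C)).
Bind S2 := bool; no other remaining equation mentions S2.
Occurs check fails: C occurs in tup3(C,bool,nat); the equation C =?= tup3(C,bool,nat) has no finite solution.

FAIL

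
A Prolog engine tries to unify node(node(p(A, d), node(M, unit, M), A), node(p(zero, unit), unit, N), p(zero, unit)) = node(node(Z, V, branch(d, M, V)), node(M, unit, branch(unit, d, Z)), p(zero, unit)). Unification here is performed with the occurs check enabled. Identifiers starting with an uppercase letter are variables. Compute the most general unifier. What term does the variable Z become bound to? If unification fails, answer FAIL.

p(branch(d, p(zero, unit), node(p(zero, unit), unit, p(zero, unit))), d)

Decompose node/3: node(p(A, d), node(M, unit, M), A) = node(Z, V, branch(d, M, V)),  node(p(zero, unit), unit, N) = node(M, unit, branch(unit, d, Z)),  p(zero, unit) = p(zero, unit).
Decompose node/3: p(A, d) = Z,  node(M, unit, M) = V,  A = branch(d, M, V).
Bind Z := p(A, d); substituting into the one remaining equation that mentions Z gives: node(p(zero, unit), unit, N) = node(M, unit, branch(unit, d, p(A, d))).
Bind V := node(M, unit, M); substituting into the one remaining equation that mentions V gives: A = branch(d, M, node(M, unit, M)).
Bind A := branch(d, M, node(M, unit, M)); substituting into the one remaining equation that mentions A gives: node(p(zero, unit), unit, N) = node(M, unit, branch(unit, d, p(branch(d, M, node(M, unit, M)), d))). Substituting into the earlier binding gives Z := p(branch(d, M, node(M, unit, M)), d).
Decompose node/3: p(zero, unit) = M,  unit = unit,  N = branch(unit, d, p(branch(d, M, node(M, unit, M)), d)).
Bind M := p(zero, unit); substituting into the one remaining equation that mentions M gives: N = branch(unit, d, p(branch(d, p(zero, unit), node(p(zero, unit), unit, p(zero, unit))), d)). Substituting into the earlier bindings gives Z := p(branch(d, p(zero, unit), node(p(zero, unit), unit, p(zero, unit))), d), V := node(p(zero, unit), unit, p(zero, unit)), A := branch(d, p(zero, unit), node(p(zero, unit), unit, p(zero, unit))).
Delete trivial equation unit = unit.
Bind N := branch(unit, d, p(branch(d, p(zero, unit), node(p(zero, unit), unit, p(zero, unit))), d)); no other remaining equation mentions N.
Delete trivial equation p(zero, unit) = p(zero, unit).
MGU = { Z -> p(branch(d, p(zero, unit), node(p(zero, unit), unit, p(zero, unit))), d), V -> node(p(zero, unit), unit, p(zero, unit)), A -> branch(d, p(zero, unit), node(p(zero, unit), unit, p(zero, unit))), M -> p(zero, unit), N -> branch(unit, d, p(branch(d, p(zero, unit), node(p(zero, unit), unit, p(zero, unit))), d)) }, so Z -> p(branch(d, p(zero, unit), node(p(zero, unit), unit, p(zero, unit))), d).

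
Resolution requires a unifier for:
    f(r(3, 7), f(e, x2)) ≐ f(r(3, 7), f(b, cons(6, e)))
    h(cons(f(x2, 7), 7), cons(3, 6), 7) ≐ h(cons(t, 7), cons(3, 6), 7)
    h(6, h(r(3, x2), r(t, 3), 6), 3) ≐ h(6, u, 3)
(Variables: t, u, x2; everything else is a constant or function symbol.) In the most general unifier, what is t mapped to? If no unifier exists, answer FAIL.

FAIL

Decompose f/2: r(3, 7) ≐ r(3, 7),  f(e, x2) ≐ f(b, cons(6, e)).
Delete trivial equation r(3, 7) ≐ r(3, 7).
Decompose f/2: e ≐ b,  x2 ≐ cons(6, e).
Clash: constants e and b differ; no unifier exists.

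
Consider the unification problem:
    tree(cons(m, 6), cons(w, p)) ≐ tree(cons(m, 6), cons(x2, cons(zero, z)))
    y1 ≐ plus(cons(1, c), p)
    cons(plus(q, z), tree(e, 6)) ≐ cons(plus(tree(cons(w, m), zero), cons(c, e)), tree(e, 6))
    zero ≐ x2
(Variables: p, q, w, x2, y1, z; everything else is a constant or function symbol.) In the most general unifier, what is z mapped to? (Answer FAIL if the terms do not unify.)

cons(c, e)

Decompose tree/2: cons(m, 6) ≐ cons(m, 6),  cons(w, p) ≐ cons(x2, cons(zero, z)).
Delete trivial equation cons(m, 6) ≐ cons(m, 6).
Decompose cons/2: w ≐ x2,  p ≐ cons(zero, z).
Bind w := x2; substituting into the one remaining equation that mentions w gives: cons(plus(q, z), tree(e, 6)) ≐ cons(plus(tree(cons(x2, m), zero), cons(c, e)), tree(e, 6)).
Bind p := cons(zero, z); substituting into the one remaining equation that mentions p gives: y1 ≐ plus(cons(1, c), cons(zero, z)).
Bind y1 := plus(cons(1, c), cons(zero, z)); no other remaining equation mentions y1.
Decompose cons/2: plus(q, z) ≐ plus(tree(cons(x2, m), zero), cons(c, e)),  tree(e, 6) ≐ tree(e, 6).
Decompose plus/2: q ≐ tree(cons(x2, m), zero),  z ≐ cons(c, e).
Bind q := tree(cons(x2, m), zero); no other remaining equation mentions q.
Bind z := cons(c, e); no other remaining equation mentions z. Substituting into the earlier bindings gives p := cons(zero, cons(c, e)), y1 := plus(cons(1, c), cons(zero, cons(c, e))).
Delete trivial equation tree(e, 6) ≐ tree(e, 6).
Bind x2 := zero. Substituting into the earlier bindings gives w := zero, q := tree(cons(zero, m), zero).
MGU = { w := zero, p := cons(zero, cons(c, e)), y1 := plus(cons(1, c), cons(zero, cons(c, e))), q := tree(cons(zero, m), zero), z := cons(c, e), x2 := zero }, so z := cons(c, e).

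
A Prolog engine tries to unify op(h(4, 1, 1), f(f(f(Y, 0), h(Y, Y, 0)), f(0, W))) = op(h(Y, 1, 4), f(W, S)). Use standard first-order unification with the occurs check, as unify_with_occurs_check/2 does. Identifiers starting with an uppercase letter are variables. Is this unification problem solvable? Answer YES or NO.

NO

Decompose op/2: h(4, 1, 1) = h(Y, 1, 4),  f(f(f(Y, 0), h(Y, Y, 0)), f(0, W)) = f(W, S).
Decompose h/3: 4 = Y,  1 = 1,  1 = 4.
Bind Y := 4; substituting into the one remaining equation that mentions Y gives: f(f(f(4, 0), h(4, 4, 0)), f(0, W)) = f(W, S).
Delete trivial equation 1 = 1.
Clash: constants 1 and 4 differ; no unifier exists.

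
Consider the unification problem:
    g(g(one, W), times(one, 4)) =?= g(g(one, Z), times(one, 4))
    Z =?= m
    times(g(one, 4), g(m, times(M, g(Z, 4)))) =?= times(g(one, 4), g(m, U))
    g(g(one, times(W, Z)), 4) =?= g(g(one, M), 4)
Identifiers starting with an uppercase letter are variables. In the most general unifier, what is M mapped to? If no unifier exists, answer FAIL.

times(m, m)

Decompose g/2: g(one, W) =?= g(one, Z),  times(one, 4) =?= times(one, 4).
Decompose g/2: one =?= one,  W =?= Z.
Delete trivial equation one =?= one.
Bind W := Z; substituting into the one remaining equation that mentions W gives: g(g(one, times(Z, Z)), 4) =?= g(g(one, M), 4).
Delete trivial equation times(one, 4) =?= times(one, 4).
Bind Z := m; substituting into the remaining equations gives: times(g(one, 4), g(m, times(M, g(m, 4)))) =?= times(g(one, 4), g(m, U)),  g(g(one, times(m, m)), 4) =?= g(g(one, M), 4). Substituting into the earlier binding gives W := m.
Decompose times/2: g(one, 4) =?= g(one, 4),  g(m, times(M, g(m, 4))) =?= g(m, U).
Delete trivial equation g(one, 4) =?= g(one, 4).
Decompose g/2: m =?= m,  times(M, g(m, 4)) =?= U.
Delete trivial equation m =?= m.
Bind U := times(M, g(m, 4)); no other remaining equation mentions U.
Decompose g/2: g(one, times(m, m)) =?= g(one, M),  4 =?= 4.
Decompose g/2: one =?= one,  times(m, m) =?= M.
Delete trivial equation one =?= one.
Bind M := times(m, m); no other remaining equation mentions M. Substituting into the earlier binding gives U := times(times(m, m), g(m, 4)).
Delete trivial equation 4 =?= 4.
MGU = { W ↦ m, Z ↦ m, U ↦ times(times(m, m), g(m, 4)), M ↦ times(m, m) }, so M ↦ times(m, m).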